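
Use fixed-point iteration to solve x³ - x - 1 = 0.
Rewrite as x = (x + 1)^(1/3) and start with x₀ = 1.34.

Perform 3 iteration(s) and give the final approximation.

Equation: x³ - x - 1 = 0
Fixed-point form: x = (x + 1)^(1/3)
x₀ = 1.34

x_1 = g(1.340000) = 1.327614
x_2 = g(1.327614) = 1.325268
x_3 = g(1.325268) = 1.324822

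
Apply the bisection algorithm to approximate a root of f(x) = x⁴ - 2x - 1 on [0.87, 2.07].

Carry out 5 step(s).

f(x) = x⁴ - 2x - 1
Initial interval: [0.87, 2.07]

Iteration 1:
  c_1 = (0.870000 + 2.070000)/2 = 1.470000
  f(c_1) = f(1.470000) = 0.729489
  f(a) × f(c) < 0, new interval: [0.870000, 1.470000]
Iteration 2:
  c_2 = (0.870000 + 1.470000)/2 = 1.170000
  f(c_2) = f(1.170000) = -1.466113
  f(a) × f(c) ≥ 0, new interval: [1.170000, 1.470000]
Iteration 3:
  c_3 = (1.170000 + 1.470000)/2 = 1.320000
  f(c_3) = f(1.320000) = -0.604042
  f(a) × f(c) ≥ 0, new interval: [1.320000, 1.470000]
Iteration 4:
  c_4 = (1.320000 + 1.470000)/2 = 1.395000
  f(c_4) = f(1.395000) = -0.002987
  f(a) × f(c) ≥ 0, new interval: [1.395000, 1.470000]
Iteration 5:
  c_5 = (1.395000 + 1.470000)/2 = 1.432500
  f(c_5) = f(1.432500) = 0.345935
  f(a) × f(c) < 0, new interval: [1.395000, 1.432500]

After 5 iteration(s), the approximation is c_5 = 1.432500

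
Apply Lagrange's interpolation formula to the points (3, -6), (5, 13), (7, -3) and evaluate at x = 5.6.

Lagrange interpolation formula:
P(x) = Σ yᵢ × Lᵢ(x)
where Lᵢ(x) = Π_{j≠i} (x - xⱼ)/(xᵢ - xⱼ)

L_0(5.6) = (5.6 - 5)/(3 - 5) × (5.6 - 7)/(3 - 7) = -0.105000
L_1(5.6) = (5.6 - 3)/(5 - 3) × (5.6 - 7)/(5 - 7) = 0.910000
L_2(5.6) = (5.6 - 3)/(7 - 3) × (5.6 - 5)/(7 - 5) = 0.195000

P(5.6) = (-6)×L_0(5.6) + 13×L_1(5.6) + (-3)×L_2(5.6)
P(5.6) = 11.875000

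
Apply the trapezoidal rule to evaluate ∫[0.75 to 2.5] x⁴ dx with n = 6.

f(x) = x⁴
a = 0.75, b = 2.5, n = 6
h = (b - a)/n = 0.291667

Trapezoidal rule: (h/2)[f(x₀) + 2f(x₁) + 2f(x₂) + ... + f(xₙ)]

x_0 = 0.7500, f(x_0) = 0.316406, coefficient = 1
x_1 = 1.0417, f(x_1) = 1.177376, coefficient = 2
x_2 = 1.3333, f(x_2) = 3.160494, coefficient = 2
x_3 = 1.6250, f(x_3) = 6.972900, coefficient = 2
x_4 = 1.9167, f(x_4) = 13.495419, coefficient = 2
x_5 = 2.2083, f(x_5) = 23.782555, coefficient = 2
x_6 = 2.5000, f(x_6) = 39.062500, coefficient = 1

I ≈ (0.291667/2) × 136.556393 = 19.914474
Exact value: 19.483789
Error: 0.430685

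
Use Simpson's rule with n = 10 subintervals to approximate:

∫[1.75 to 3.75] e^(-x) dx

f(x) = e^(-x)
a = 1.75, b = 3.75, n = 10
h = (b - a)/n = 0.200000

Simpson's rule: (h/3)[f(x₀) + 4f(x₁) + 2f(x₂) + ... + f(xₙ)]

x_0 = 1.7500, f(x_0) = 0.173774, coefficient = 1
x_1 = 1.9500, f(x_1) = 0.142274, coefficient = 4
x_2 = 2.1500, f(x_2) = 0.116484, coefficient = 2
x_3 = 2.3500, f(x_3) = 0.095369, coefficient = 4
x_4 = 2.5500, f(x_4) = 0.078082, coefficient = 2
x_5 = 2.7500, f(x_5) = 0.063928, coefficient = 4
x_6 = 2.9500, f(x_6) = 0.052340, coefficient = 2
x_7 = 3.1500, f(x_7) = 0.042852, coefficient = 4
x_8 = 3.3500, f(x_8) = 0.035084, coefficient = 2
x_9 = 3.5500, f(x_9) = 0.028725, coefficient = 4
x_10 = 3.7500, f(x_10) = 0.023518, coefficient = 1

I ≈ (0.200000/3) × 2.253863 = 0.150258
Exact value: 0.150256
Error: 0.000001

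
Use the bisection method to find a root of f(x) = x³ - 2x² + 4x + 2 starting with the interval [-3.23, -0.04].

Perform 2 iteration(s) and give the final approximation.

f(x) = x³ - 2x² + 4x + 2
Initial interval: [-3.23, -0.04]

Iteration 1:
  c_1 = (-3.230000 + (-0.040000))/2 = -1.635000
  f(c_1) = f(-1.635000) = -14.257173
  f(a) × f(c) ≥ 0, new interval: [-1.635000, -0.040000]
Iteration 2:
  c_2 = (-1.635000 + (-0.040000))/2 = -0.837500
  f(c_2) = f(-0.837500) = -3.340240
  f(a) × f(c) ≥ 0, new interval: [-0.837500, -0.040000]

After 2 iteration(s), the approximation is c_2 = -0.837500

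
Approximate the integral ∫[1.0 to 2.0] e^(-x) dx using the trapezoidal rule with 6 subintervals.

f(x) = e^(-x)
a = 1.0, b = 2.0, n = 6
h = (b - a)/n = 0.166667

Trapezoidal rule: (h/2)[f(x₀) + 2f(x₁) + 2f(x₂) + ... + f(xₙ)]

x_0 = 1.0000, f(x_0) = 0.367879, coefficient = 1
x_1 = 1.1667, f(x_1) = 0.311403, coefficient = 2
x_2 = 1.3333, f(x_2) = 0.263597, coefficient = 2
x_3 = 1.5000, f(x_3) = 0.223130, coefficient = 2
x_4 = 1.6667, f(x_4) = 0.188876, coefficient = 2
x_5 = 1.8333, f(x_5) = 0.159880, coefficient = 2
x_6 = 2.0000, f(x_6) = 0.135335, coefficient = 1

I ≈ (0.166667/2) × 2.796986 = 0.233082
Exact value: 0.232544
Error: 0.000538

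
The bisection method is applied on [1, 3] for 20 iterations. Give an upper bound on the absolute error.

Bisection error bound: |error| ≤ (b-a)/2^n
|error| ≤ (3 - 1)/2^20 = 2/2^20
|error| ≤ 0.0000019073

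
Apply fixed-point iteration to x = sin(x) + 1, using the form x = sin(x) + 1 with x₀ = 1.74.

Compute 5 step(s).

Equation: x = sin(x) + 1
Fixed-point form: x = sin(x) + 1
x₀ = 1.74

x_1 = g(1.740000) = 1.985719
x_2 = g(1.985719) = 1.915147
x_3 = g(1.915147) = 1.941295
x_4 = g(1.941295) = 1.932147
x_5 = g(1.932147) = 1.935420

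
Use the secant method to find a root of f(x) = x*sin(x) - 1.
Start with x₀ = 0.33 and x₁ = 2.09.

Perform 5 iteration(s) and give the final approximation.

f(x) = x*sin(x) - 1
x₀ = 0.33, x₁ = 2.09

Secant formula: x_{n+1} = x_n - f(x_n)(x_n - x_{n-1})/(f(x_n) - f(x_{n-1}))

Iteration 1:
  f(0.330000) = -0.893066
  f(2.090000) = 0.814568
  x_2 = 2.090000 - 0.814568×(2.090000 - 0.330000)/(0.814568 - (-0.893066))
       = 1.250452
Iteration 2:
  f(2.090000) = 0.814568
  f(1.250452) = 0.186838
  x_3 = 1.250452 - 0.186838×(1.250452 - 2.090000)/(0.186838 - 0.814568)
       = 1.000569
Iteration 3:
  f(1.250452) = 0.186838
  f(1.000569) = -0.157743
  x_4 = 1.000569 - (-0.157743)×(1.000569 - 1.250452)/(-0.157743 - 0.186838)
       = 1.114961
Iteration 4:
  f(1.000569) = -0.157743
  f(1.114961) = 0.001116
  x_5 = 1.114961 - 0.001116×(1.114961 - 1.000569)/(0.001116 - (-0.157743))
       = 1.114157
Iteration 5:
  f(1.114961) = 0.001116
  f(1.114157) = 0.000000
  x_6 = 1.114157 - 0.000000×(1.114157 - 1.114961)/(0.000000 - 0.001116)
       = 1.114157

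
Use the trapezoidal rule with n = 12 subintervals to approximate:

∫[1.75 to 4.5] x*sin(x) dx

f(x) = x*sin(x)
a = 1.75, b = 4.5, n = 12
h = (b - a)/n = 0.229167

Trapezoidal rule: (h/2)[f(x₀) + 2f(x₁) + 2f(x₂) + ... + f(xₙ)]

x_0 = 1.7500, f(x_0) = 1.721975, coefficient = 1
x_1 = 1.9792, f(x_1) = 1.816418, coefficient = 2
x_2 = 2.2083, f(x_2) = 1.774538, coefficient = 2
x_3 = 2.4375, f(x_3) = 1.577897, coefficient = 2
x_4 = 2.6667, f(x_4) = 1.219394, coefficient = 2
x_5 = 2.8958, f(x_5) = 0.704536, coefficient = 2
x_6 = 3.1250, f(x_6) = 0.051850, coefficient = 2
x_7 = 3.3542, f(x_7) = -0.707651, coefficient = 2
x_8 = 3.5833, f(x_8) = -1.531924, coefficient = 2
x_9 = 3.8125, f(x_9) = -2.370220, coefficient = 2
x_10 = 4.0417, f(x_10) = -3.166132, coefficient = 2
x_11 = 4.2708, f(x_11) = -3.861209, coefficient = 2
x_12 = 4.5000, f(x_12) = -4.398886, coefficient = 1

I ≈ (0.229167/2) × -11.661917 = -1.336261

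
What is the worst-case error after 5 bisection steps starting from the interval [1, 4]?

Bisection error bound: |error| ≤ (b-a)/2^n
|error| ≤ (4 - 1)/2^5 = 3/2^5
|error| ≤ 0.0937500000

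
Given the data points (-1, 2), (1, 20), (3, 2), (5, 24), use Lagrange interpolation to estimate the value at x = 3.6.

Lagrange interpolation formula:
P(x) = Σ yᵢ × Lᵢ(x)
where Lᵢ(x) = Π_{j≠i} (x - xⱼ)/(xᵢ - xⱼ)

L_0(3.6) = (3.6 - 1)/(-1 - 1) × (3.6 - 3)/(-1 - 3) × (3.6 - 5)/(-1 - 5) = 0.045500
L_1(3.6) = (3.6 - (-1))/(1 - (-1)) × (3.6 - 3)/(1 - 3) × (3.6 - 5)/(1 - 5) = -0.241500
L_2(3.6) = (3.6 - (-1))/(3 - (-1)) × (3.6 - 1)/(3 - 1) × (3.6 - 5)/(3 - 5) = 1.046500
L_3(3.6) = (3.6 - (-1))/(5 - (-1)) × (3.6 - 1)/(5 - 1) × (3.6 - 3)/(5 - 3) = 0.149500

P(3.6) = 2×L_0(3.6) + 20×L_1(3.6) + 2×L_2(3.6) + 24×L_3(3.6)
P(3.6) = 0.942000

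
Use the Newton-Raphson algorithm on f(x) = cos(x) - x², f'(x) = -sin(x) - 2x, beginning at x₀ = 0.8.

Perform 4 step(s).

f(x) = cos(x) - x²
f'(x) = -sin(x) - 2x
x₀ = 0.8

Newton-Raphson formula: x_{n+1} = x_n - f(x_n)/f'(x_n)

Iteration 1:
  f(0.800000) = 0.056707
  f'(0.800000) = -2.317356
  x_1 = 0.800000 - 0.056707/(-2.317356) = 0.824470
Iteration 2:
  f(0.824470) = -0.000806
  f'(0.824470) = -2.383129
  x_2 = 0.824470 - (-0.000806)/(-2.383129) = 0.824132
Iteration 3:
  f(0.824132) = 0.000000
  f'(0.824132) = -2.382224
  x_3 = 0.824132 - 0.000000/(-2.382224) = 0.824132
Iteration 4:
  f(0.824132) = 0.000000
  f'(0.824132) = -2.382223
  x_4 = 0.824132 - 0.000000/(-2.382223) = 0.824132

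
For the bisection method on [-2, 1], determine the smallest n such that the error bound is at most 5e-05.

We need (b-a)/2^n ≤ 5e-05
(1 - (-2))/2^n ≤ 5e-05
3/2^n ≤ 5e-05
2^n ≥ 60000
n ≥ log₂(60000) = 15.87
n ≥ 16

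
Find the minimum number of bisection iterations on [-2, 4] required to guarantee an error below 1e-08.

We need (b-a)/2^n ≤ 1e-08
(4 - (-2))/2^n ≤ 1e-08
6/2^n ≤ 1e-08
2^n ≥ 600000000
n ≥ log₂(600000000) = 29.16
n ≥ 30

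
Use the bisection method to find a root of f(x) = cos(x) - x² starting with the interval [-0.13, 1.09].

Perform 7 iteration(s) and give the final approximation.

f(x) = cos(x) - x²
Initial interval: [-0.13, 1.09]

Iteration 1:
  c_1 = (-0.130000 + 1.090000)/2 = 0.480000
  f(c_1) = f(0.480000) = 0.656595
  f(a) × f(c) ≥ 0, new interval: [0.480000, 1.090000]
Iteration 2:
  c_2 = (0.480000 + 1.090000)/2 = 0.785000
  f(c_2) = f(0.785000) = 0.091163
  f(a) × f(c) ≥ 0, new interval: [0.785000, 1.090000]
Iteration 3:
  c_3 = (0.785000 + 1.090000)/2 = 0.937500
  f(c_3) = f(0.937500) = -0.287101
  f(a) × f(c) < 0, new interval: [0.785000, 0.937500]
Iteration 4:
  c_4 = (0.785000 + 0.937500)/2 = 0.861250
  f(c_4) = f(0.861250) = -0.090262
  f(a) × f(c) < 0, new interval: [0.785000, 0.861250]
Iteration 5:
  c_5 = (0.785000 + 0.861250)/2 = 0.823125
  f(c_5) = f(0.823125) = 0.002398
  f(a) × f(c) ≥ 0, new interval: [0.823125, 0.861250]
Iteration 6:
  c_6 = (0.823125 + 0.861250)/2 = 0.842188
  f(c_6) = f(0.842188) = -0.043447
  f(a) × f(c) < 0, new interval: [0.823125, 0.842188]
Iteration 7:
  c_7 = (0.823125 + 0.842188)/2 = 0.832656
  f(c_7) = f(0.832656) = -0.020403
  f(a) × f(c) < 0, new interval: [0.823125, 0.832656]

After 7 iteration(s), the approximation is c_7 = 0.832656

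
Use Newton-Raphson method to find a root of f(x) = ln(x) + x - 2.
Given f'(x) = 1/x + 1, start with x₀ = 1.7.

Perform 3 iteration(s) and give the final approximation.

f(x) = ln(x) + x - 2
f'(x) = 1/x + 1
x₀ = 1.7

Newton-Raphson formula: x_{n+1} = x_n - f(x_n)/f'(x_n)

Iteration 1:
  f(1.700000) = 0.230628
  f'(1.700000) = 1.588235
  x_1 = 1.700000 - 0.230628/1.588235 = 1.554790
Iteration 2:
  f(1.554790) = -0.003870
  f'(1.554790) = 1.643174
  x_2 = 1.554790 - (-0.003870)/1.643174 = 1.557145
Iteration 3:
  f(1.557145) = -0.000001
  f'(1.557145) = 1.642201
  x_3 = 1.557145 - (-0.000001)/1.642201 = 1.557146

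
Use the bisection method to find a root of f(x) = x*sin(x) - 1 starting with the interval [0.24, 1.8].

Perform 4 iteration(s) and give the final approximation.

f(x) = x*sin(x) - 1
Initial interval: [0.24, 1.8]

Iteration 1:
  c_1 = (0.240000 + 1.800000)/2 = 1.020000
  f(c_1) = f(1.020000) = -0.130850
  f(a) × f(c) ≥ 0, new interval: [1.020000, 1.800000]
Iteration 2:
  c_2 = (1.020000 + 1.800000)/2 = 1.410000
  f(c_2) = f(1.410000) = 0.391811
  f(a) × f(c) < 0, new interval: [1.020000, 1.410000]
Iteration 3:
  c_3 = (1.020000 + 1.410000)/2 = 1.215000
  f(c_3) = f(1.215000) = 0.138904
  f(a) × f(c) < 0, new interval: [1.020000, 1.215000]
Iteration 4:
  c_4 = (1.020000 + 1.215000)/2 = 1.117500
  f(c_4) = f(1.117500) = 0.004642
  f(a) × f(c) < 0, new interval: [1.020000, 1.117500]

After 4 iteration(s), the approximation is c_4 = 1.117500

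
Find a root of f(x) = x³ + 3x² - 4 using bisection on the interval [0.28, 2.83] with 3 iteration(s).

f(x) = x³ + 3x² - 4
Initial interval: [0.28, 2.83]

Iteration 1:
  c_1 = (0.280000 + 2.830000)/2 = 1.555000
  f(c_1) = f(1.555000) = 7.014104
  f(a) × f(c) < 0, new interval: [0.280000, 1.555000]
Iteration 2:
  c_2 = (0.280000 + 1.555000)/2 = 0.917500
  f(c_2) = f(0.917500) = -0.702224
  f(a) × f(c) ≥ 0, new interval: [0.917500, 1.555000]
Iteration 3:
  c_3 = (0.917500 + 1.555000)/2 = 1.236250
  f(c_3) = f(1.236250) = 2.474320
  f(a) × f(c) < 0, new interval: [0.917500, 1.236250]

After 3 iteration(s), the approximation is c_3 = 1.236250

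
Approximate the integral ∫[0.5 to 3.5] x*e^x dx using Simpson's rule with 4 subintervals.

f(x) = x*e^x
a = 0.5, b = 3.5, n = 4
h = (b - a)/n = 0.750000

Simpson's rule: (h/3)[f(x₀) + 4f(x₁) + 2f(x₂) + ... + f(xₙ)]

x_0 = 0.5000, f(x_0) = 0.824361, coefficient = 1
x_1 = 1.2500, f(x_1) = 4.362929, coefficient = 4
x_2 = 2.0000, f(x_2) = 14.778112, coefficient = 2
x_3 = 2.7500, f(x_3) = 43.017238, coefficient = 4
x_4 = 3.5000, f(x_4) = 115.904082, coefficient = 1

I ≈ (0.750000/3) × 335.805332 = 83.951333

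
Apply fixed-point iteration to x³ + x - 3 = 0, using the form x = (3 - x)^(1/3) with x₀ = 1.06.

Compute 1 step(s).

Equation: x³ + x - 3 = 0
Fixed-point form: x = (3 - x)^(1/3)
x₀ = 1.06

x_1 = g(1.060000) = 1.247194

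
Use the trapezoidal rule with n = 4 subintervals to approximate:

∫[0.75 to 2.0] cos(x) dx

f(x) = cos(x)
a = 0.75, b = 2.0, n = 4
h = (b - a)/n = 0.312500

Trapezoidal rule: (h/2)[f(x₀) + 2f(x₁) + 2f(x₂) + ... + f(xₙ)]

x_0 = 0.7500, f(x_0) = 0.731689, coefficient = 1
x_1 = 1.0625, f(x_1) = 0.486690, coefficient = 2
x_2 = 1.3750, f(x_2) = 0.194548, coefficient = 2
x_3 = 1.6875, f(x_3) = -0.116439, coefficient = 2
x_4 = 2.0000, f(x_4) = -0.416147, coefficient = 1

I ≈ (0.312500/2) × 1.445139 = 0.225803
Exact value: 0.227659
Error: 0.001856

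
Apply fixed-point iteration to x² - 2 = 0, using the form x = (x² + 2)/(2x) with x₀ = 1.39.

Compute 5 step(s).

Equation: x² - 2 = 0
Fixed-point form: x = (x² + 2)/(2x)
x₀ = 1.39

x_1 = g(1.390000) = 1.414424
x_2 = g(1.414424) = 1.414214
x_3 = g(1.414214) = 1.414214
x_4 = g(1.414214) = 1.414214
x_5 = g(1.414214) = 1.414214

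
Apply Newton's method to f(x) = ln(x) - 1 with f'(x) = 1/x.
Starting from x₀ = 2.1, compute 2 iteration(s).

f(x) = ln(x) - 1
f'(x) = 1/x
x₀ = 2.1

Newton-Raphson formula: x_{n+1} = x_n - f(x_n)/f'(x_n)

Iteration 1:
  f(2.100000) = -0.258063
  f'(2.100000) = 0.476190
  x_1 = 2.100000 - (-0.258063)/0.476190 = 2.641932
Iteration 2:
  f(2.641932) = -0.028490
  f'(2.641932) = 0.378511
  x_2 = 2.641932 - (-0.028490)/0.378511 = 2.717199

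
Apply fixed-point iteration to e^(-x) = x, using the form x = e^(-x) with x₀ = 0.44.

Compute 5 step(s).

Equation: e^(-x) = x
Fixed-point form: x = e^(-x)
x₀ = 0.44

x_1 = g(0.440000) = 0.644036
x_2 = g(0.644036) = 0.525168
x_3 = g(0.525168) = 0.591456
x_4 = g(0.591456) = 0.553521
x_5 = g(0.553521) = 0.574922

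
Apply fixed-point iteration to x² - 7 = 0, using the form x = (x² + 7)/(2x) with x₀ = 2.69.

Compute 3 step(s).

Equation: x² - 7 = 0
Fixed-point form: x = (x² + 7)/(2x)
x₀ = 2.69

x_1 = g(2.690000) = 2.646115
x_2 = g(2.646115) = 2.645751
x_3 = g(2.645751) = 2.645751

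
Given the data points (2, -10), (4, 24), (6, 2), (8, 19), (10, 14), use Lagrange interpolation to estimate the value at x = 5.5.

Lagrange interpolation formula:
P(x) = Σ yᵢ × Lᵢ(x)
where Lᵢ(x) = Π_{j≠i} (x - xⱼ)/(xᵢ - xⱼ)

L_0(5.5) = (5.5 - 4)/(2 - 4) × (5.5 - 6)/(2 - 6) × (5.5 - 8)/(2 - 8) × (5.5 - 10)/(2 - 10) = -0.021973
L_1(5.5) = (5.5 - 2)/(4 - 2) × (5.5 - 6)/(4 - 6) × (5.5 - 8)/(4 - 8) × (5.5 - 10)/(4 - 10) = 0.205078
L_2(5.5) = (5.5 - 2)/(6 - 2) × (5.5 - 4)/(6 - 4) × (5.5 - 8)/(6 - 8) × (5.5 - 10)/(6 - 10) = 0.922852
L_3(5.5) = (5.5 - 2)/(8 - 2) × (5.5 - 4)/(8 - 4) × (5.5 - 6)/(8 - 6) × (5.5 - 10)/(8 - 10) = -0.123047
L_4(5.5) = (5.5 - 2)/(10 - 2) × (5.5 - 4)/(10 - 4) × (5.5 - 6)/(10 - 6) × (5.5 - 8)/(10 - 8) = 0.017090

P(5.5) = (-10)×L_0(5.5) + 24×L_1(5.5) + 2×L_2(5.5) + 19×L_3(5.5) + 14×L_4(5.5)
P(5.5) = 4.888672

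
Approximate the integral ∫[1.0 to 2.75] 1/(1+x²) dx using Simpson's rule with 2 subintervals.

f(x) = 1/(1+x²)
a = 1.0, b = 2.75, n = 2
h = (b - a)/n = 0.875000

Simpson's rule: (h/3)[f(x₀) + 4f(x₁) + 2f(x₂) + ... + f(xₙ)]

x_0 = 1.0000, f(x_0) = 0.500000, coefficient = 1
x_1 = 1.8750, f(x_1) = 0.221453, coefficient = 4
x_2 = 2.7500, f(x_2) = 0.116788, coefficient = 1

I ≈ (0.875000/3) × 1.502601 = 0.438259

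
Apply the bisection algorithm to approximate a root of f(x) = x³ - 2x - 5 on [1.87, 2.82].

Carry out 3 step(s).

f(x) = x³ - 2x - 5
Initial interval: [1.87, 2.82]

Iteration 1:
  c_1 = (1.870000 + 2.820000)/2 = 2.345000
  f(c_1) = f(2.345000) = 3.205214
  f(a) × f(c) < 0, new interval: [1.870000, 2.345000]
Iteration 2:
  c_2 = (1.870000 + 2.345000)/2 = 2.107500
  f(c_2) = f(2.107500) = 0.145580
  f(a) × f(c) < 0, new interval: [1.870000, 2.107500]
Iteration 3:
  c_3 = (1.870000 + 2.107500)/2 = 1.988750
  f(c_3) = f(1.988750) = -1.111742
  f(a) × f(c) ≥ 0, new interval: [1.988750, 2.107500]

After 3 iteration(s), the approximation is c_3 = 1.988750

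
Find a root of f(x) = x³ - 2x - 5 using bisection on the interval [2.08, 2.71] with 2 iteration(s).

f(x) = x³ - 2x - 5
Initial interval: [2.08, 2.71]

Iteration 1:
  c_1 = (2.080000 + 2.710000)/2 = 2.395000
  f(c_1) = f(2.395000) = 3.947780
  f(a) × f(c) < 0, new interval: [2.080000, 2.395000]
Iteration 2:
  c_2 = (2.080000 + 2.395000)/2 = 2.237500
  f(c_2) = f(2.237500) = 1.726834
  f(a) × f(c) < 0, new interval: [2.080000, 2.237500]

After 2 iteration(s), the approximation is c_2 = 2.237500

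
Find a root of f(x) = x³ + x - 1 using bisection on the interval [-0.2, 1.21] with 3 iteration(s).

f(x) = x³ + x - 1
Initial interval: [-0.2, 1.21]

Iteration 1:
  c_1 = (-0.200000 + 1.210000)/2 = 0.505000
  f(c_1) = f(0.505000) = -0.366212
  f(a) × f(c) ≥ 0, new interval: [0.505000, 1.210000]
Iteration 2:
  c_2 = (0.505000 + 1.210000)/2 = 0.857500
  f(c_2) = f(0.857500) = 0.488025
  f(a) × f(c) < 0, new interval: [0.505000, 0.857500]
Iteration 3:
  c_3 = (0.505000 + 0.857500)/2 = 0.681250
  f(c_3) = f(0.681250) = -0.002581
  f(a) × f(c) ≥ 0, new interval: [0.681250, 0.857500]

After 3 iteration(s), the approximation is c_3 = 0.681250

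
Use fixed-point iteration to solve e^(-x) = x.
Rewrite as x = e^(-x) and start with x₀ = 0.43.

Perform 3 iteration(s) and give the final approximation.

Equation: e^(-x) = x
Fixed-point form: x = e^(-x)
x₀ = 0.43

x_1 = g(0.430000) = 0.650509
x_2 = g(0.650509) = 0.521780
x_3 = g(0.521780) = 0.593463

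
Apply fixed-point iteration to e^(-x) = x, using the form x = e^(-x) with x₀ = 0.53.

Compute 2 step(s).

Equation: e^(-x) = x
Fixed-point form: x = e^(-x)
x₀ = 0.53

x_1 = g(0.530000) = 0.588605
x_2 = g(0.588605) = 0.555101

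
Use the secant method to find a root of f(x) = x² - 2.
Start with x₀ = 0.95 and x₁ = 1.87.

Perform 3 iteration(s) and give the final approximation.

f(x) = x² - 2
x₀ = 0.95, x₁ = 1.87

Secant formula: x_{n+1} = x_n - f(x_n)(x_n - x_{n-1})/(f(x_n) - f(x_{n-1}))

Iteration 1:
  f(0.950000) = -1.097500
  f(1.870000) = 1.496900
  x_2 = 1.870000 - 1.496900×(1.870000 - 0.950000)/(1.496900 - (-1.097500))
       = 1.339184
Iteration 2:
  f(1.870000) = 1.496900
  f(1.339184) = -0.206585
  x_3 = 1.339184 - (-0.206585)×(1.339184 - 1.870000)/(-0.206585 - 1.496900)
       = 1.403557
Iteration 3:
  f(1.339184) = -0.206585
  f(1.403557) = -0.030026
  x_4 = 1.403557 - (-0.030026)×(1.403557 - 1.339184)/(-0.030026 - (-0.206585))
       = 1.414505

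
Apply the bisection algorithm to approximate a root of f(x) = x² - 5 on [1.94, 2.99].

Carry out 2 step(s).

f(x) = x² - 5
Initial interval: [1.94, 2.99]

Iteration 1:
  c_1 = (1.940000 + 2.990000)/2 = 2.465000
  f(c_1) = f(2.465000) = 1.076225
  f(a) × f(c) < 0, new interval: [1.940000, 2.465000]
Iteration 2:
  c_2 = (1.940000 + 2.465000)/2 = 2.202500
  f(c_2) = f(2.202500) = -0.148994
  f(a) × f(c) ≥ 0, new interval: [2.202500, 2.465000]

After 2 iteration(s), the approximation is c_2 = 2.202500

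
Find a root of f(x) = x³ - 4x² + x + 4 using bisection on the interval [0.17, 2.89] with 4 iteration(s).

f(x) = x³ - 4x² + x + 4
Initial interval: [0.17, 2.89]

Iteration 1:
  c_1 = (0.170000 + 2.890000)/2 = 1.530000
  f(c_1) = f(1.530000) = -0.252023
  f(a) × f(c) < 0, new interval: [0.170000, 1.530000]
Iteration 2:
  c_2 = (0.170000 + 1.530000)/2 = 0.850000
  f(c_2) = f(0.850000) = 2.574125
  f(a) × f(c) ≥ 0, new interval: [0.850000, 1.530000]
Iteration 3:
  c_3 = (0.850000 + 1.530000)/2 = 1.190000
  f(c_3) = f(1.190000) = 1.210759
  f(a) × f(c) ≥ 0, new interval: [1.190000, 1.530000]
Iteration 4:
  c_4 = (1.190000 + 1.530000)/2 = 1.360000
  f(c_4) = f(1.360000) = 0.477056
  f(a) × f(c) ≥ 0, new interval: [1.360000, 1.530000]

After 4 iteration(s), the approximation is c_4 = 1.360000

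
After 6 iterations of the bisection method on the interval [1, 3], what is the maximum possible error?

Bisection error bound: |error| ≤ (b-a)/2^n
|error| ≤ (3 - 1)/2^6 = 2/2^6
|error| ≤ 0.0312500000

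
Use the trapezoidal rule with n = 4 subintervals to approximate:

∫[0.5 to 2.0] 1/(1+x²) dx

f(x) = 1/(1+x²)
a = 0.5, b = 2.0, n = 4
h = (b - a)/n = 0.375000

Trapezoidal rule: (h/2)[f(x₀) + 2f(x₁) + 2f(x₂) + ... + f(xₙ)]

x_0 = 0.5000, f(x_0) = 0.800000, coefficient = 1
x_1 = 0.8750, f(x_1) = 0.566372, coefficient = 2
x_2 = 1.2500, f(x_2) = 0.390244, coefficient = 2
x_3 = 1.6250, f(x_3) = 0.274678, coefficient = 2
x_4 = 2.0000, f(x_4) = 0.200000, coefficient = 1

I ≈ (0.375000/2) × 3.462587 = 0.649235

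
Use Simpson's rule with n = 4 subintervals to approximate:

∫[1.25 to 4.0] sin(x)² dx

f(x) = sin(x)²
a = 1.25, b = 4.0, n = 4
h = (b - a)/n = 0.687500

Simpson's rule: (h/3)[f(x₀) + 4f(x₁) + 2f(x₂) + ... + f(xₙ)]

x_0 = 1.2500, f(x_0) = 0.900572, coefficient = 1
x_1 = 1.9375, f(x_1) = 0.871449, coefficient = 4
x_2 = 2.6250, f(x_2) = 0.243957, coefficient = 2
x_3 = 3.3125, f(x_3) = 0.028926, coefficient = 4
x_4 = 4.0000, f(x_4) = 0.572750, coefficient = 1

I ≈ (0.687500/3) × 5.562736 = 1.274794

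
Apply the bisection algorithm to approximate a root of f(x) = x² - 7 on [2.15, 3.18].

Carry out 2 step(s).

f(x) = x² - 7
Initial interval: [2.15, 3.18]

Iteration 1:
  c_1 = (2.150000 + 3.180000)/2 = 2.665000
  f(c_1) = f(2.665000) = 0.102225
  f(a) × f(c) < 0, new interval: [2.150000, 2.665000]
Iteration 2:
  c_2 = (2.150000 + 2.665000)/2 = 2.407500
  f(c_2) = f(2.407500) = -1.203944
  f(a) × f(c) ≥ 0, new interval: [2.407500, 2.665000]

After 2 iteration(s), the approximation is c_2 = 2.407500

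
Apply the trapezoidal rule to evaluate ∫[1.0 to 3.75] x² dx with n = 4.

f(x) = x²
a = 1.0, b = 3.75, n = 4
h = (b - a)/n = 0.687500

Trapezoidal rule: (h/2)[f(x₀) + 2f(x₁) + 2f(x₂) + ... + f(xₙ)]

x_0 = 1.0000, f(x_0) = 1.000000, coefficient = 1
x_1 = 1.6875, f(x_1) = 2.847656, coefficient = 2
x_2 = 2.3750, f(x_2) = 5.640625, coefficient = 2
x_3 = 3.0625, f(x_3) = 9.378906, coefficient = 2
x_4 = 3.7500, f(x_4) = 14.062500, coefficient = 1

I ≈ (0.687500/2) × 50.796875 = 17.461426
Exact value: 17.244792
Error: 0.216634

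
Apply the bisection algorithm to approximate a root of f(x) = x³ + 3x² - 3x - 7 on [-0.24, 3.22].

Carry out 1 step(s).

f(x) = x³ + 3x² - 3x - 7
Initial interval: [-0.24, 3.22]

Iteration 1:
  c_1 = (-0.240000 + 3.220000)/2 = 1.490000
  f(c_1) = f(1.490000) = -1.501751
  f(a) × f(c) ≥ 0, new interval: [1.490000, 3.220000]

After 1 iteration(s), the approximation is c_1 = 1.490000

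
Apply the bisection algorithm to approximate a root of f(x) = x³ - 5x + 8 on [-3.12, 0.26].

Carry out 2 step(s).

f(x) = x³ - 5x + 8
Initial interval: [-3.12, 0.26]

Iteration 1:
  c_1 = (-3.120000 + 0.260000)/2 = -1.430000
  f(c_1) = f(-1.430000) = 12.225793
  f(a) × f(c) < 0, new interval: [-3.120000, -1.430000]
Iteration 2:
  c_2 = (-3.120000 + (-1.430000))/2 = -2.275000
  f(c_2) = f(-2.275000) = 7.600453
  f(a) × f(c) < 0, new interval: [-3.120000, -2.275000]

After 2 iteration(s), the approximation is c_2 = -2.275000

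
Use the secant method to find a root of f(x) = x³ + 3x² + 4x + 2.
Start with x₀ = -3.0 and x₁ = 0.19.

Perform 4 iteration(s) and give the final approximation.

f(x) = x³ + 3x² + 4x + 2
x₀ = -3.0, x₁ = 0.19

Secant formula: x_{n+1} = x_n - f(x_n)(x_n - x_{n-1})/(f(x_n) - f(x_{n-1}))

Iteration 1:
  f(-3.000000) = -10.000000
  f(0.190000) = 2.875159
  x_2 = 0.190000 - 2.875159×(0.190000 - (-3.000000))/(2.875159 - (-10.000000))
       = -0.522361
Iteration 2:
  f(0.190000) = 2.875159
  f(-0.522361) = 0.586608
  x_3 = -0.522361 - 0.586608×(-0.522361 - 0.190000)/(0.586608 - 2.875159)
       = -0.704955
Iteration 3:
  f(-0.522361) = 0.586608
  f(-0.704955) = 0.320729
  x_4 = -0.704955 - 0.320729×(-0.704955 - (-0.522361))/(0.320729 - 0.586608)
       = -0.925218
Iteration 4:
  f(-0.704955) = 0.320729
  f(-0.925218) = 0.075200
  x_5 = -0.925218 - 0.075200×(-0.925218 - (-0.704955))/(0.075200 - 0.320729)
       = -0.992680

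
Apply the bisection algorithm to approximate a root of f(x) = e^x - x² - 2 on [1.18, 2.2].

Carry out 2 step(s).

f(x) = e^x - x² - 2
Initial interval: [1.18, 2.2]

Iteration 1:
  c_1 = (1.180000 + 2.200000)/2 = 1.690000
  f(c_1) = f(1.690000) = 0.563381
  f(a) × f(c) < 0, new interval: [1.180000, 1.690000]
Iteration 2:
  c_2 = (1.180000 + 1.690000)/2 = 1.435000
  f(c_2) = f(1.435000) = 0.140420
  f(a) × f(c) < 0, new interval: [1.180000, 1.435000]

After 2 iteration(s), the approximation is c_2 = 1.435000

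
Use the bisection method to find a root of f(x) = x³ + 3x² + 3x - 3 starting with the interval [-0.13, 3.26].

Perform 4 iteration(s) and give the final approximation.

f(x) = x³ + 3x² + 3x - 3
Initial interval: [-0.13, 3.26]

Iteration 1:
  c_1 = (-0.130000 + 3.260000)/2 = 1.565000
  f(c_1) = f(1.565000) = 12.875712
  f(a) × f(c) < 0, new interval: [-0.130000, 1.565000]
Iteration 2:
  c_2 = (-0.130000 + 1.565000)/2 = 0.717500
  f(c_2) = f(0.717500) = 1.066292
  f(a) × f(c) < 0, new interval: [-0.130000, 0.717500]
Iteration 3:
  c_3 = (-0.130000 + 0.717500)/2 = 0.293750
  f(c_3) = f(0.293750) = -1.834535
  f(a) × f(c) ≥ 0, new interval: [0.293750, 0.717500]
Iteration 4:
  c_4 = (0.293750 + 0.717500)/2 = 0.505625
  f(c_4) = f(0.505625) = -0.586889
  f(a) × f(c) ≥ 0, new interval: [0.505625, 0.717500]

After 4 iteration(s), the approximation is c_4 = 0.505625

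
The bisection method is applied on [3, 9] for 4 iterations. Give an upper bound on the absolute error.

Bisection error bound: |error| ≤ (b-a)/2^n
|error| ≤ (9 - 3)/2^4 = 6/2^4
|error| ≤ 0.3750000000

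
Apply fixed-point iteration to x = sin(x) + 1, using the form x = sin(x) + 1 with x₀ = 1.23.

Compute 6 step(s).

Equation: x = sin(x) + 1
Fixed-point form: x = sin(x) + 1
x₀ = 1.23

x_1 = g(1.230000) = 1.942489
x_2 = g(1.942489) = 1.931714
x_3 = g(1.931714) = 1.935573
x_4 = g(1.935573) = 1.934203
x_5 = g(1.934203) = 1.934691
x_6 = g(1.934691) = 1.934518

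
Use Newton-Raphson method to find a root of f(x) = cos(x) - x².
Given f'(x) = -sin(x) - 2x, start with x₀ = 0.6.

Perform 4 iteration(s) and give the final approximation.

f(x) = cos(x) - x²
f'(x) = -sin(x) - 2x
x₀ = 0.6

Newton-Raphson formula: x_{n+1} = x_n - f(x_n)/f'(x_n)

Iteration 1:
  f(0.600000) = 0.465336
  f'(0.600000) = -1.764642
  x_1 = 0.600000 - 0.465336/(-1.764642) = 0.863700
Iteration 2:
  f(0.863700) = -0.096348
  f'(0.863700) = -2.487650
  x_2 = 0.863700 - (-0.096348)/(-2.487650) = 0.824969
Iteration 3:
  f(0.824969) = -0.001995
  f'(0.824969) = -2.384465
  x_3 = 0.824969 - (-0.001995)/(-2.384465) = 0.824133
Iteration 4:
  f(0.824133) = -0.000001
  f'(0.824133) = -2.382224
  x_4 = 0.824133 - (-0.000001)/(-2.382224) = 0.824132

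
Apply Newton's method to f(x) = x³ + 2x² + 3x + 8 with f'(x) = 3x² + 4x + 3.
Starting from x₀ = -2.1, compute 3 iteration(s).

f(x) = x³ + 2x² + 3x + 8
f'(x) = 3x² + 4x + 3
x₀ = -2.1

Newton-Raphson formula: x_{n+1} = x_n - f(x_n)/f'(x_n)

Iteration 1:
  f(-2.100000) = 1.259000
  f'(-2.100000) = 7.830000
  x_1 = -2.100000 - 1.259000/7.830000 = -2.260792
Iteration 2:
  f(-2.260792) = -0.115329
  f'(-2.260792) = 9.290372
  x_2 = -2.260792 - (-0.115329)/9.290372 = -2.248378
Iteration 3:
  f(-2.248378) = -0.000735
  f'(-2.248378) = 9.172099
  x_3 = -2.248378 - (-0.000735)/9.172099 = -2.248298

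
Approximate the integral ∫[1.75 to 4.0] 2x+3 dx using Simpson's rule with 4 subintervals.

f(x) = 2x+3
a = 1.75, b = 4.0, n = 4
h = (b - a)/n = 0.562500

Simpson's rule: (h/3)[f(x₀) + 4f(x₁) + 2f(x₂) + ... + f(xₙ)]

x_0 = 1.7500, f(x_0) = 6.500000, coefficient = 1
x_1 = 2.3125, f(x_1) = 7.625000, coefficient = 4
x_2 = 2.8750, f(x_2) = 8.750000, coefficient = 2
x_3 = 3.4375, f(x_3) = 9.875000, coefficient = 4
x_4 = 4.0000, f(x_4) = 11.000000, coefficient = 1

I ≈ (0.562500/3) × 105.000000 = 19.687500
Exact value: 19.687500
Error: 0.000000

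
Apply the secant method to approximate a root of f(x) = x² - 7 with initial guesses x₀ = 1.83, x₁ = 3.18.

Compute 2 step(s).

f(x) = x² - 7
x₀ = 1.83, x₁ = 3.18

Secant formula: x_{n+1} = x_n - f(x_n)(x_n - x_{n-1})/(f(x_n) - f(x_{n-1}))

Iteration 1:
  f(1.830000) = -3.651100
  f(3.180000) = 3.112400
  x_2 = 3.180000 - 3.112400×(3.180000 - 1.830000)/(3.112400 - (-3.651100))
       = 2.558762
Iteration 2:
  f(3.180000) = 3.112400
  f(2.558762) = -0.452735
  x_3 = 2.558762 - (-0.452735)×(2.558762 - 3.180000)/(-0.452735 - 3.112400)
       = 2.637653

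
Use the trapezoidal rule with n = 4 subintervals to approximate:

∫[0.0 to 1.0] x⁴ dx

f(x) = x⁴
a = 0.0, b = 1.0, n = 4
h = (b - a)/n = 0.250000

Trapezoidal rule: (h/2)[f(x₀) + 2f(x₁) + 2f(x₂) + ... + f(xₙ)]

x_0 = 0.0000, f(x_0) = 0.000000, coefficient = 1
x_1 = 0.2500, f(x_1) = 0.003906, coefficient = 2
x_2 = 0.5000, f(x_2) = 0.062500, coefficient = 2
x_3 = 0.7500, f(x_3) = 0.316406, coefficient = 2
x_4 = 1.0000, f(x_4) = 1.000000, coefficient = 1

I ≈ (0.250000/2) × 1.765625 = 0.220703
Exact value: 0.200000
Error: 0.020703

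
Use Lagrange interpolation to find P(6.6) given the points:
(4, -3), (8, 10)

Lagrange interpolation formula:
P(x) = Σ yᵢ × Lᵢ(x)
where Lᵢ(x) = Π_{j≠i} (x - xⱼ)/(xᵢ - xⱼ)

L_0(6.6) = (6.6 - 8)/(4 - 8) = 0.350000
L_1(6.6) = (6.6 - 4)/(8 - 4) = 0.650000

P(6.6) = (-3)×L_0(6.6) + 10×L_1(6.6)
P(6.6) = 5.450000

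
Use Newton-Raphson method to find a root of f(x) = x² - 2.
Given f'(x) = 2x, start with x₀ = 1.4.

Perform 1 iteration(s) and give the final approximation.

f(x) = x² - 2
f'(x) = 2x
x₀ = 1.4

Newton-Raphson formula: x_{n+1} = x_n - f(x_n)/f'(x_n)

Iteration 1:
  f(1.400000) = -0.040000
  f'(1.400000) = 2.800000
  x_1 = 1.400000 - (-0.040000)/2.800000 = 1.414286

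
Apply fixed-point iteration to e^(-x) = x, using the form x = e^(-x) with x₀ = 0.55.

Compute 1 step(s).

Equation: e^(-x) = x
Fixed-point form: x = e^(-x)
x₀ = 0.55

x_1 = g(0.550000) = 0.576950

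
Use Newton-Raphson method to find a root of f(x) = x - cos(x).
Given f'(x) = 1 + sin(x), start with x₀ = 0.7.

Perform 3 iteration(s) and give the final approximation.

f(x) = x - cos(x)
f'(x) = 1 + sin(x)
x₀ = 0.7

Newton-Raphson formula: x_{n+1} = x_n - f(x_n)/f'(x_n)

Iteration 1:
  f(0.700000) = -0.064842
  f'(0.700000) = 1.644218
  x_1 = 0.700000 - (-0.064842)/1.644218 = 0.739436
Iteration 2:
  f(0.739436) = 0.000588
  f'(0.739436) = 1.673872
  x_2 = 0.739436 - 0.000588/1.673872 = 0.739085
Iteration 3:
  f(0.739085) = 0.000000
  f'(0.739085) = 1.673612
  x_3 = 0.739085 - 0.000000/1.673612 = 0.739085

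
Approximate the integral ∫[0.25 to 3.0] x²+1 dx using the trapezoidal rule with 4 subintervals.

f(x) = x²+1
a = 0.25, b = 3.0, n = 4
h = (b - a)/n = 0.687500

Trapezoidal rule: (h/2)[f(x₀) + 2f(x₁) + 2f(x₂) + ... + f(xₙ)]

x_0 = 0.2500, f(x_0) = 1.062500, coefficient = 1
x_1 = 0.9375, f(x_1) = 1.878906, coefficient = 2
x_2 = 1.6250, f(x_2) = 3.640625, coefficient = 2
x_3 = 2.3125, f(x_3) = 6.347656, coefficient = 2
x_4 = 3.0000, f(x_4) = 10.000000, coefficient = 1

I ≈ (0.687500/2) × 34.796875 = 11.961426
Exact value: 11.744792
Error: 0.216634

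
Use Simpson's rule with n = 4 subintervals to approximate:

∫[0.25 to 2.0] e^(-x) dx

f(x) = e^(-x)
a = 0.25, b = 2.0, n = 4
h = (b - a)/n = 0.437500

Simpson's rule: (h/3)[f(x₀) + 4f(x₁) + 2f(x₂) + ... + f(xₙ)]

x_0 = 0.2500, f(x_0) = 0.778801, coefficient = 1
x_1 = 0.6875, f(x_1) = 0.502832, coefficient = 4
x_2 = 1.1250, f(x_2) = 0.324652, coefficient = 2
x_3 = 1.5625, f(x_3) = 0.209611, coefficient = 4
x_4 = 2.0000, f(x_4) = 0.135335, coefficient = 1

I ≈ (0.437500/3) × 4.413213 = 0.643594
Exact value: 0.643465
Error: 0.000128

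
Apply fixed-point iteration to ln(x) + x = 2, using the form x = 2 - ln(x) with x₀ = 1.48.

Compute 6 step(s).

Equation: ln(x) + x = 2
Fixed-point form: x = 2 - ln(x)
x₀ = 1.48

x_1 = g(1.480000) = 1.607958
x_2 = g(1.607958) = 1.525035
x_3 = g(1.525035) = 1.577983
x_4 = g(1.577983) = 1.543853
x_5 = g(1.543853) = 1.565719
x_6 = g(1.565719) = 1.551655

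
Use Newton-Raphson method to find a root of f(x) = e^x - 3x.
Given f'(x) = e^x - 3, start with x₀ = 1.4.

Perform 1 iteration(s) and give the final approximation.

f(x) = e^x - 3x
f'(x) = e^x - 3
x₀ = 1.4

Newton-Raphson formula: x_{n+1} = x_n - f(x_n)/f'(x_n)

Iteration 1:
  f(1.400000) = -0.144800
  f'(1.400000) = 1.055200
  x_1 = 1.400000 - (-0.144800)/1.055200 = 1.537225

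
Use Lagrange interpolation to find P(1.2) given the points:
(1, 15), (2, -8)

Lagrange interpolation formula:
P(x) = Σ yᵢ × Lᵢ(x)
where Lᵢ(x) = Π_{j≠i} (x - xⱼ)/(xᵢ - xⱼ)

L_0(1.2) = (1.2 - 2)/(1 - 2) = 0.800000
L_1(1.2) = (1.2 - 1)/(2 - 1) = 0.200000

P(1.2) = 15×L_0(1.2) + (-8)×L_1(1.2)
P(1.2) = 10.400000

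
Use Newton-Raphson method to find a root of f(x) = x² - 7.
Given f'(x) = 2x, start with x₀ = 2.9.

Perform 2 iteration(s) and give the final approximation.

f(x) = x² - 7
f'(x) = 2x
x₀ = 2.9

Newton-Raphson formula: x_{n+1} = x_n - f(x_n)/f'(x_n)

Iteration 1:
  f(2.900000) = 1.410000
  f'(2.900000) = 5.800000
  x_1 = 2.900000 - 1.410000/5.800000 = 2.656897
Iteration 2:
  f(2.656897) = 0.059099
  f'(2.656897) = 5.313793
  x_2 = 2.656897 - 0.059099/5.313793 = 2.645775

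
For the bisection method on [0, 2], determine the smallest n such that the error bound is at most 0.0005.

We need (b-a)/2^n ≤ 0.0005
(2 - 0)/2^n ≤ 0.0005
2/2^n ≤ 0.0005
2^n ≥ 4000
n ≥ log₂(4000) = 11.97
n ≥ 12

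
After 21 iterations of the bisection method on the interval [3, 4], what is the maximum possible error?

Bisection error bound: |error| ≤ (b-a)/2^n
|error| ≤ (4 - 3)/2^21 = 1/2^21
|error| ≤ 0.0000004768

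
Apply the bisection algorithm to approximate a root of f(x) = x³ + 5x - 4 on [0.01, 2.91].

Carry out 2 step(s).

f(x) = x³ + 5x - 4
Initial interval: [0.01, 2.91]

Iteration 1:
  c_1 = (0.010000 + 2.910000)/2 = 1.460000
  f(c_1) = f(1.460000) = 6.412136
  f(a) × f(c) < 0, new interval: [0.010000, 1.460000]
Iteration 2:
  c_2 = (0.010000 + 1.460000)/2 = 0.735000
  f(c_2) = f(0.735000) = 0.072065
  f(a) × f(c) < 0, new interval: [0.010000, 0.735000]

After 2 iteration(s), the approximation is c_2 = 0.735000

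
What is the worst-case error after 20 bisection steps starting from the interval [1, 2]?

Bisection error bound: |error| ≤ (b-a)/2^n
|error| ≤ (2 - 1)/2^20 = 1/2^20
|error| ≤ 0.0000009537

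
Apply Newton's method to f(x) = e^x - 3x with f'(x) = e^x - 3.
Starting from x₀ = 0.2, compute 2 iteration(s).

f(x) = e^x - 3x
f'(x) = e^x - 3
x₀ = 0.2

Newton-Raphson formula: x_{n+1} = x_n - f(x_n)/f'(x_n)

Iteration 1:
  f(0.200000) = 0.621403
  f'(0.200000) = -1.778597
  x_1 = 0.200000 - 0.621403/(-1.778597) = 0.549378
Iteration 2:
  f(0.549378) = 0.084041
  f'(0.549378) = -1.267825
  x_2 = 0.549378 - 0.084041/(-1.267825) = 0.615666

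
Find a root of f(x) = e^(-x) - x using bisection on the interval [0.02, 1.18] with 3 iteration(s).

f(x) = e^(-x) - x
Initial interval: [0.02, 1.18]

Iteration 1:
  c_1 = (0.020000 + 1.180000)/2 = 0.600000
  f(c_1) = f(0.600000) = -0.051188
  f(a) × f(c) < 0, new interval: [0.020000, 0.600000]
Iteration 2:
  c_2 = (0.020000 + 0.600000)/2 = 0.310000
  f(c_2) = f(0.310000) = 0.423447
  f(a) × f(c) ≥ 0, new interval: [0.310000, 0.600000]
Iteration 3:
  c_3 = (0.310000 + 0.600000)/2 = 0.455000
  f(c_3) = f(0.455000) = 0.179448
  f(a) × f(c) ≥ 0, new interval: [0.455000, 0.600000]

After 3 iteration(s), the approximation is c_3 = 0.455000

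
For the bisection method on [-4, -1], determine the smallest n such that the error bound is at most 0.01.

We need (b-a)/2^n ≤ 0.01
(-1 - (-4))/2^n ≤ 0.01
3/2^n ≤ 0.01
2^n ≥ 300
n ≥ log₂(300) = 8.23
n ≥ 9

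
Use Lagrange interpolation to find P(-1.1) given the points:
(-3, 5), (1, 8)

Lagrange interpolation formula:
P(x) = Σ yᵢ × Lᵢ(x)
where Lᵢ(x) = Π_{j≠i} (x - xⱼ)/(xᵢ - xⱼ)

L_0(-1.1) = (-1.1 - 1)/(-3 - 1) = 0.525000
L_1(-1.1) = (-1.1 - (-3))/(1 - (-3)) = 0.475000

P(-1.1) = 5×L_0(-1.1) + 8×L_1(-1.1)
P(-1.1) = 6.425000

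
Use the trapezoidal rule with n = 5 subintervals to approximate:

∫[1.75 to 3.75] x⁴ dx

f(x) = x⁴
a = 1.75, b = 3.75, n = 5
h = (b - a)/n = 0.400000

Trapezoidal rule: (h/2)[f(x₀) + 2f(x₁) + 2f(x₂) + ... + f(xₙ)]

x_0 = 1.7500, f(x_0) = 9.378906, coefficient = 1
x_1 = 2.1500, f(x_1) = 21.367506, coefficient = 2
x_2 = 2.5500, f(x_2) = 42.282506, coefficient = 2
x_3 = 2.9500, f(x_3) = 75.733506, coefficient = 2
x_4 = 3.3500, f(x_4) = 125.944506, coefficient = 2
x_5 = 3.7500, f(x_5) = 197.753906, coefficient = 1

I ≈ (0.400000/2) × 737.788863 = 147.557773
Exact value: 145.032813
Error: 2.524960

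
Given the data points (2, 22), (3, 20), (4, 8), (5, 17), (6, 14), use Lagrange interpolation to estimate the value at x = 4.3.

Lagrange interpolation formula:
P(x) = Σ yᵢ × Lᵢ(x)
where Lᵢ(x) = Π_{j≠i} (x - xⱼ)/(xᵢ - xⱼ)

L_0(4.3) = (4.3 - 3)/(2 - 3) × (4.3 - 4)/(2 - 4) × (4.3 - 5)/(2 - 5) × (4.3 - 6)/(2 - 6) = 0.019337
L_1(4.3) = (4.3 - 2)/(3 - 2) × (4.3 - 4)/(3 - 4) × (4.3 - 5)/(3 - 5) × (4.3 - 6)/(3 - 6) = -0.136850
L_2(4.3) = (4.3 - 2)/(4 - 2) × (4.3 - 3)/(4 - 3) × (4.3 - 5)/(4 - 5) × (4.3 - 6)/(4 - 6) = 0.889525
L_3(4.3) = (4.3 - 2)/(5 - 2) × (4.3 - 3)/(5 - 3) × (4.3 - 4)/(5 - 4) × (4.3 - 6)/(5 - 6) = 0.254150
L_4(4.3) = (4.3 - 2)/(6 - 2) × (4.3 - 3)/(6 - 3) × (4.3 - 4)/(6 - 4) × (4.3 - 5)/(6 - 5) = -0.026162

P(4.3) = 22×L_0(4.3) + 20×L_1(4.3) + 8×L_2(4.3) + 17×L_3(4.3) + 14×L_4(4.3)
P(4.3) = 8.758900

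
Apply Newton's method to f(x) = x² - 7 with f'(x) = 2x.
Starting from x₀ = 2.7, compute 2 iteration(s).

f(x) = x² - 7
f'(x) = 2x
x₀ = 2.7

Newton-Raphson formula: x_{n+1} = x_n - f(x_n)/f'(x_n)

Iteration 1:
  f(2.700000) = 0.290000
  f'(2.700000) = 5.400000
  x_1 = 2.700000 - 0.290000/5.400000 = 2.646296
Iteration 2:
  f(2.646296) = 0.002884
  f'(2.646296) = 5.292593
  x_2 = 2.646296 - 0.002884/5.292593 = 2.645751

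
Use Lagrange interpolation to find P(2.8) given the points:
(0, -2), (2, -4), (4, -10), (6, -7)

Lagrange interpolation formula:
P(x) = Σ yᵢ × Lᵢ(x)
where Lᵢ(x) = Π_{j≠i} (x - xⱼ)/(xᵢ - xⱼ)

L_0(2.8) = (2.8 - 2)/(0 - 2) × (2.8 - 4)/(0 - 4) × (2.8 - 6)/(0 - 6) = -0.064000
L_1(2.8) = (2.8 - 0)/(2 - 0) × (2.8 - 4)/(2 - 4) × (2.8 - 6)/(2 - 6) = 0.672000
L_2(2.8) = (2.8 - 0)/(4 - 0) × (2.8 - 2)/(4 - 2) × (2.8 - 6)/(4 - 6) = 0.448000
L_3(2.8) = (2.8 - 0)/(6 - 0) × (2.8 - 2)/(6 - 2) × (2.8 - 4)/(6 - 4) = -0.056000

P(2.8) = (-2)×L_0(2.8) + (-4)×L_1(2.8) + (-10)×L_2(2.8) + (-7)×L_3(2.8)
P(2.8) = -6.648000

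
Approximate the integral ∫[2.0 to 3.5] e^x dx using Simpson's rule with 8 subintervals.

f(x) = e^x
a = 2.0, b = 3.5, n = 8
h = (b - a)/n = 0.187500

Simpson's rule: (h/3)[f(x₀) + 4f(x₁) + 2f(x₂) + ... + f(xₙ)]

x_0 = 2.0000, f(x_0) = 7.389056, coefficient = 1
x_1 = 2.1875, f(x_1) = 8.912903, coefficient = 4
x_2 = 2.3750, f(x_2) = 10.751013, coefficient = 2
x_3 = 2.5625, f(x_3) = 12.968197, coefficient = 4
x_4 = 2.7500, f(x_4) = 15.642632, coefficient = 2
x_5 = 2.9375, f(x_5) = 18.868616, coefficient = 4
x_6 = 3.1250, f(x_6) = 22.759895, coefficient = 2
x_7 = 3.3125, f(x_7) = 27.453674, coefficient = 4
x_8 = 3.5000, f(x_8) = 33.115452, coefficient = 1

I ≈ (0.187500/3) × 411.625148 = 25.726572
Exact value: 25.726396
Error: 0.000176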